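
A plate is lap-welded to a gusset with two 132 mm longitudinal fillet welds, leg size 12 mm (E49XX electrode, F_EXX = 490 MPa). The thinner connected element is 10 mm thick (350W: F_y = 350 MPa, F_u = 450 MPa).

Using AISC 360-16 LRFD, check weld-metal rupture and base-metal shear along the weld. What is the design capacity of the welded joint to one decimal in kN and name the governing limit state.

Weld metal: throat = 0.707×12 = 8.484 mm, L = 2×132 = 264 mm. φR_n = 0.75 × 0.6 × 490 × 8.484 × 264 = 493.9 kN.
Base metal shear (10 mm plate): yield φR_n = 1.0×0.6×350×10×264 = 554.4 kN; rupture φR_n = 0.75×0.6×450×10×264 = 534.6 kN; take 534.6 kN (rupture).
Governing: min(493.9, 534.6) = 493.9 kN → weld metal.

493.9 kN (weld metal governs)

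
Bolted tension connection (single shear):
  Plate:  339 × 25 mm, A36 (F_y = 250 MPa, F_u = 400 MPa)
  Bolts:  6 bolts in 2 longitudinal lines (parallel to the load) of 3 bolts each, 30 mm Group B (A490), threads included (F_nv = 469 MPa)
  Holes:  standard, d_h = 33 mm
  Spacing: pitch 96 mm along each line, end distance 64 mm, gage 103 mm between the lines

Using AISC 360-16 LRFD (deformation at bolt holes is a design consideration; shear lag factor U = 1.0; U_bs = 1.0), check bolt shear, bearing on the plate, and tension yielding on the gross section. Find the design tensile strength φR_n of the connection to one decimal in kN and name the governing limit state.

1491.8 kN (bolt shear governs)

Bolt shear: A_b = π(30)²/4 = 706.86 mm². φR_n = 0.75 × 469 × 706.86 × 6 × 1 = 1491.8 kN.
Bearing (25 mm plate, F_u = 400 MPa): end bolts L_c = 64 − 33/2 = 47.5, R_n = min(1.2×47.5×25×400, 2.4×30×25×400) = 570 kN/bolt; interior L_c = 96 − 33 = 63, R_n = 720 kN/bolt. φR_n = 0.75 × (2×570 + 4×720) = 3015.0 kN.
Tension yield (gross): A_g = 339×25 = 8475 mm². φR_n = 0.90 × 250 × 8475 = 1906.9 kN.
Governing: min(1491.8, 3015.0, 1906.9) = 1491.8 kN → bolt shear.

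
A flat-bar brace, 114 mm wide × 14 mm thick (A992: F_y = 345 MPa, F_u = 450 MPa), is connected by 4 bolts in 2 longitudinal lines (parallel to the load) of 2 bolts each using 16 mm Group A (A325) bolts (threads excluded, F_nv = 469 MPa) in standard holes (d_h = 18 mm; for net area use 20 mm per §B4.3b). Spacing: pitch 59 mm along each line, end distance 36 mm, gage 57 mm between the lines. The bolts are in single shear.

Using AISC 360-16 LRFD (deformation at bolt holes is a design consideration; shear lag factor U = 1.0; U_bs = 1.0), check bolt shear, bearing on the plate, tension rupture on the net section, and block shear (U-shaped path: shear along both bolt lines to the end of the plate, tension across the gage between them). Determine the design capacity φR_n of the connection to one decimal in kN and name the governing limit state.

282.9 kN (bolt shear governs)

Bolt shear: A_b = π(16)²/4 = 201.06 mm². φR_n = 0.75 × 469 × 201.06 × 4 × 1 = 282.9 kN.
Bearing (14 mm plate, F_u = 450 MPa): end bolts L_c = 36 − 18/2 = 27, R_n = min(1.2×27×14×450, 2.4×16×14×450) = 204.12 kN/bolt; interior L_c = 59 − 18 = 41, R_n = 241.92 kN/bolt. φR_n = 0.75 × (2×204.12 + 2×241.92) = 669.1 kN.
Tension rupture (net): A_n = (114 − 2×20)×14 = 1036 mm² (U = 1.0, A_e = A_n). φR_n = 0.75 × 450 × 1036 = 349.7 kN.
Block shear: shear path 2×[36+1×59] = 2×95 mm, A_gv = 2660, A_nv = 2×(95 − 1.5×20)×14 = 1820 mm²; tension across gage: (57 − 1×20)×14 = 518 mm². R_n = min(0.6×450×1820, 0.6×345×2660) + 1.0×450×518 = min(491.4, 550.62) + 233.1 = 724.5 kN. φR_n = 0.75 × 724.5 = 543.4 kN.
Governing: min(282.9, 669.1, 349.7, 543.4) = 282.9 kN → bolt shear.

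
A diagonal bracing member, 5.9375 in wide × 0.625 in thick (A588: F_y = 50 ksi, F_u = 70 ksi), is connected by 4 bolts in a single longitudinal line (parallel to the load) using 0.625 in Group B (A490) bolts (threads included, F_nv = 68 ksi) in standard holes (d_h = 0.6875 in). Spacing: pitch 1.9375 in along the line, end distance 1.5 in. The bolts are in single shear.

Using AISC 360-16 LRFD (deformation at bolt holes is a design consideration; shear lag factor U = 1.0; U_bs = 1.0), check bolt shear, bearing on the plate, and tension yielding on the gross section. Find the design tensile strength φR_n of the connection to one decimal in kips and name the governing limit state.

Bolt shear: A_b = π(0.625)²/4 = 0.3068 in². φR_n = 0.75 × 68 × 0.3068 × 4 × 1 = 62.6 kips.
Bearing (0.625 in plate, F_u = 70 ksi): end bolts L_c = 1.5 − 0.6875/2 = 1.15625, R_n = min(1.2×1.15625×0.625×70, 2.4×0.625×0.625×70) = 60.703 kips/bolt; interior L_c = 1.9375 − 0.6875 = 1.25, R_n = 65.625 kips/bolt. φR_n = 0.75 × (1×60.703 + 3×65.625) = 193.2 kips.
Tension yield (gross): A_g = 5.9375×0.625 = 3.7109 in². φR_n = 0.90 × 50 × 3.7109 = 167.0 kips.
Governing: min(62.6, 193.2, 167.0) = 62.6 kips → bolt shear.

62.6 kips (bolt shear governs)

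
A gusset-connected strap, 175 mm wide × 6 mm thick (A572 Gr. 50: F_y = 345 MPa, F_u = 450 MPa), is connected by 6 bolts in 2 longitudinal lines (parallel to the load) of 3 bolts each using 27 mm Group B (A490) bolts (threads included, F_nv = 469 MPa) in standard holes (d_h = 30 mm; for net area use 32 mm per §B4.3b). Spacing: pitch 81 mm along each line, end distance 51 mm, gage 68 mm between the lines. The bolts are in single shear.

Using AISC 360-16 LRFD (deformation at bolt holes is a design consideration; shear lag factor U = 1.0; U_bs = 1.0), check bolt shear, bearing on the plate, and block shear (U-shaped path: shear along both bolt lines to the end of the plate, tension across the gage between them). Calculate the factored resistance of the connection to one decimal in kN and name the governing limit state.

396.1 kN (block shear governs)

Bolt shear: A_b = π(27)²/4 = 572.56 mm². φR_n = 0.75 × 469 × 572.56 × 6 × 1 = 1208.4 kN.
Bearing (6 mm plate, F_u = 450 MPa): end bolts L_c = 51 − 30/2 = 36, R_n = min(1.2×36×6×450, 2.4×27×6×450) = 116.64 kN/bolt; interior L_c = 81 − 30 = 51, R_n = 165.24 kN/bolt. φR_n = 0.75 × (2×116.64 + 4×165.24) = 670.7 kN.
Block shear: shear path 2×[51+2×81] = 2×213 mm, A_gv = 2556, A_nv = 2×(213 − 2.5×32)×6 = 1596 mm²; tension across gage: (68 − 1×32)×6 = 216 mm². R_n = min(0.6×450×1596, 0.6×345×2556) + 1.0×450×216 = min(430.92, 529.09) + 97.2 = 528.12 kN. φR_n = 0.75 × 528.12 = 396.1 kN.
Governing: min(1208.4, 670.7, 396.1) = 396.1 kN → block shear.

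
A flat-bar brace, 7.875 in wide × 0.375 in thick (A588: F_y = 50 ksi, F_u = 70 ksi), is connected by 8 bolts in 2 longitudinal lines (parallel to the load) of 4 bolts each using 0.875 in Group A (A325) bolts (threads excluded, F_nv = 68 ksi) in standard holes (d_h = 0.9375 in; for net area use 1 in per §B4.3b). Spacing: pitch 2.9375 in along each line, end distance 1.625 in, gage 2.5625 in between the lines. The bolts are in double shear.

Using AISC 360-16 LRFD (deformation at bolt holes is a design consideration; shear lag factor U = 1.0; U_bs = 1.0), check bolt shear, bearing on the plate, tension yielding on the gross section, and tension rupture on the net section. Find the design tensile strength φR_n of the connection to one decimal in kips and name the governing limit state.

115.7 kips (net-section rupture governs)

Bolt shear: A_b = π(0.875)²/4 = 0.60132 in². φR_n = 0.75 × 68 × 0.60132 × 8 × 2 = 490.7 kips.
Bearing (0.375 in plate, F_u = 70 ksi): end bolts L_c = 1.625 − 0.9375/2 = 1.15625, R_n = min(1.2×1.15625×0.375×70, 2.4×0.875×0.375×70) = 36.422 kips/bolt; interior L_c = 2.9375 − 0.9375 = 2, R_n = 55.125 kips/bolt. φR_n = 0.75 × (2×36.422 + 6×55.125) = 302.7 kips.
Tension yield (gross): A_g = 7.875×0.375 = 2.9531 in². φR_n = 0.90 × 50 × 2.9531 = 132.9 kips.
Tension rupture (net): A_n = (7.875 − 2×1)×0.375 = 2.2031 in² (U = 1.0, A_e = A_n). φR_n = 0.75 × 70 × 2.2031 = 115.7 kips.
Governing: min(490.7, 302.7, 132.9, 115.7) = 115.7 kips → net-section rupture.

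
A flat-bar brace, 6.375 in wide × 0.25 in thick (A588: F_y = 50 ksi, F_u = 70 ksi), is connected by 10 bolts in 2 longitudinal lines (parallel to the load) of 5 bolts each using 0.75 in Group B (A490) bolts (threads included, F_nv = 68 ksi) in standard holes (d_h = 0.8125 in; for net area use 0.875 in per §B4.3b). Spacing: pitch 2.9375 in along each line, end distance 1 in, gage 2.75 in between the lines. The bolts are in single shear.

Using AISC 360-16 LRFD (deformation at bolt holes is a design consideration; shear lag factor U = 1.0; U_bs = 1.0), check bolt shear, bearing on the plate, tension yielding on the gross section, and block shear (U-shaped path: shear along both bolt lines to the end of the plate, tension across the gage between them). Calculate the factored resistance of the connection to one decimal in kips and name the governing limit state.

Bolt shear: A_b = π(0.75)²/4 = 0.44179 in². φR_n = 0.75 × 68 × 0.44179 × 10 × 1 = 225.3 kips.
Bearing (0.25 in plate, F_u = 70 ksi): end bolts L_c = 1 − 0.8125/2 = 0.59375, R_n = min(1.2×0.59375×0.25×70, 2.4×0.75×0.25×70) = 12.469 kips/bolt; interior L_c = 2.9375 − 0.8125 = 2.125, R_n = 31.5 kips/bolt. φR_n = 0.75 × (2×12.469 + 8×31.5) = 207.7 kips.
Tension yield (gross): A_g = 6.375×0.25 = 1.5938 in². φR_n = 0.90 × 50 × 1.5938 = 71.7 kips.
Block shear: shear path 2×[1+4×2.9375] = 2×12.75 in, A_gv = 6.375, A_nv = 2×(12.75 − 4.5×0.875)×0.25 = 4.4063 in²; tension across gage: (2.75 − 1×0.875)×0.25 = 0.46875 in². R_n = min(0.6×70×4.4063, 0.6×50×6.375) + 1.0×70×0.46875 = min(185.06, 191.25) + 32.813 = 217.87 kips. φR_n = 0.75 × 217.87 = 163.4 kips.
Governing: min(225.3, 207.7, 71.7, 163.4) = 71.7 kips → gross-section yield.

71.7 kips (gross-section yield governs)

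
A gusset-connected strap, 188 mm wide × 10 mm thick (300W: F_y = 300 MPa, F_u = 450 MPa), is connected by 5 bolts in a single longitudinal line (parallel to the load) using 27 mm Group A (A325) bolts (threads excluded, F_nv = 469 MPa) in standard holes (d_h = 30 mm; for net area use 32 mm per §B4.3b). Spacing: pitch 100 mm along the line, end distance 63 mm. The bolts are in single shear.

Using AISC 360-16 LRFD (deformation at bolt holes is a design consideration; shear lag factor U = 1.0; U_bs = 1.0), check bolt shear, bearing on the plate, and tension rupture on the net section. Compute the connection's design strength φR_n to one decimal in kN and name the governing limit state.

Bolt shear: A_b = π(27)²/4 = 572.56 mm². φR_n = 0.75 × 469 × 572.56 × 5 × 1 = 1007.0 kN.
Bearing (10 mm plate, F_u = 450 MPa): end bolts L_c = 63 − 30/2 = 48, R_n = min(1.2×48×10×450, 2.4×27×10×450) = 259.2 kN/bolt; interior L_c = 100 − 30 = 70, R_n = 291.6 kN/bolt. φR_n = 0.75 × (1×259.2 + 4×291.6) = 1069.2 kN.
Tension rupture (net): A_n = (188 − 1×32)×10 = 1560 mm² (U = 1.0, A_e = A_n). φR_n = 0.75 × 450 × 1560 = 526.5 kN.
Governing: min(1007.0, 1069.2, 526.5) = 526.5 kN → net-section rupture.

526.5 kN (net-section rupture governs)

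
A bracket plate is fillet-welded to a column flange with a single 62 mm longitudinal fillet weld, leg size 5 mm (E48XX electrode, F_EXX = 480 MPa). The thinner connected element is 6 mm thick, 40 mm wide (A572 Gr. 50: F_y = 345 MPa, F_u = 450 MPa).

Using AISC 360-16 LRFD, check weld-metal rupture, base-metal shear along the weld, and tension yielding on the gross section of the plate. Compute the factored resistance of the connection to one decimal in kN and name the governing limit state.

47.3 kN (weld metal governs)

Weld metal: throat = 0.707×5 = 3.535 mm, L = 62 mm. φR_n = 0.75 × 0.6 × 480 × 3.535 × 62 = 47.3 kN.
Base metal shear (6 mm plate): yield φR_n = 1.0×0.6×345×6×62 = 77.0 kN; rupture φR_n = 0.75×0.6×450×6×62 = 75.3 kN; take 75.3 kN (rupture).
Tension yield (gross): A_g = 40×6 = 240 mm². φR_n = 0.90 × 345 × 240 = 74.5 kN.
Governing: min(47.3, 75.3, 74.5) = 47.3 kN → weld metal.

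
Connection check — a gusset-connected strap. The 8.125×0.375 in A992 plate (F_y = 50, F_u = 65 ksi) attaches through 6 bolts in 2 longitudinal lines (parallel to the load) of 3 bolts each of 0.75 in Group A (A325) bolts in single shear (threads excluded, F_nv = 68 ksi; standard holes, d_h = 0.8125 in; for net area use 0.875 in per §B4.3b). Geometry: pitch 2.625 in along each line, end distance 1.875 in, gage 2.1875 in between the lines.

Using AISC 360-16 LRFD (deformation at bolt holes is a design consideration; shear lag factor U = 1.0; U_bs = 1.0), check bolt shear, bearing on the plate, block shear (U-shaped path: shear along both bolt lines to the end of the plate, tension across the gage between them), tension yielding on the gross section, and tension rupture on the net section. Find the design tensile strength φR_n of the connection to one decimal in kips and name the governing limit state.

Bolt shear: A_b = π(0.75)²/4 = 0.44179 in². φR_n = 0.75 × 68 × 0.44179 × 6 × 1 = 135.2 kips.
Bearing (0.375 in plate, F_u = 65 ksi): end bolts L_c = 1.875 − 0.8125/2 = 1.46875, R_n = min(1.2×1.46875×0.375×65, 2.4×0.75×0.375×65) = 42.961 kips/bolt; interior L_c = 2.625 − 0.8125 = 1.8125, R_n = 43.875 kips/bolt. φR_n = 0.75 × (2×42.961 + 4×43.875) = 196.1 kips.
Block shear: shear path 2×[1.875+2×2.625] = 2×7.125 in, A_gv = 5.3438, A_nv = 2×(7.125 − 2.5×0.875)×0.375 = 3.7031 in²; tension across gage: (2.1875 − 1×0.875)×0.375 = 0.49219 in². R_n = min(0.6×65×3.7031, 0.6×50×5.3438) + 1.0×65×0.49219 = min(144.42, 160.31) + 31.992 = 176.41 kips. φR_n = 0.75 × 176.41 = 132.3 kips.
Tension yield (gross): A_g = 8.125×0.375 = 3.0469 in². φR_n = 0.90 × 50 × 3.0469 = 137.1 kips.
Tension rupture (net): A_n = (8.125 − 2×0.875)×0.375 = 2.3906 in² (U = 1.0, A_e = A_n). φR_n = 0.75 × 65 × 2.3906 = 116.5 kips.
Governing: min(135.2, 196.1, 132.3, 137.1, 116.5) = 116.5 kips → net-section rupture.

116.5 kips (net-section rupture governs)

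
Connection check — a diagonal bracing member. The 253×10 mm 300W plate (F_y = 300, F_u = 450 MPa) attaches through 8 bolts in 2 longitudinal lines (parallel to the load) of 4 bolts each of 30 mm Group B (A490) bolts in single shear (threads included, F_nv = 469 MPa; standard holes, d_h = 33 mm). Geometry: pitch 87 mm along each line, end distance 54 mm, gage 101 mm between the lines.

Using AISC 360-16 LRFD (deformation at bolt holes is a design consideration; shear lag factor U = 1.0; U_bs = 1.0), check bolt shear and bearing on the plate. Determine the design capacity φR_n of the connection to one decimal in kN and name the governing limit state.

1616.0 kN (bearing governs)

Bolt shear: A_b = π(30)²/4 = 706.86 mm². φR_n = 0.75 × 469 × 706.86 × 8 × 1 = 1989.1 kN.
Bearing (10 mm plate, F_u = 450 MPa): end bolts L_c = 54 − 33/2 = 37.5, R_n = min(1.2×37.5×10×450, 2.4×30×10×450) = 202.5 kN/bolt; interior L_c = 87 − 33 = 54, R_n = 291.6 kN/bolt. φR_n = 0.75 × (2×202.5 + 6×291.6) = 1616.0 kN.
Governing: min(1989.1, 1616.0) = 1616.0 kN → bearing.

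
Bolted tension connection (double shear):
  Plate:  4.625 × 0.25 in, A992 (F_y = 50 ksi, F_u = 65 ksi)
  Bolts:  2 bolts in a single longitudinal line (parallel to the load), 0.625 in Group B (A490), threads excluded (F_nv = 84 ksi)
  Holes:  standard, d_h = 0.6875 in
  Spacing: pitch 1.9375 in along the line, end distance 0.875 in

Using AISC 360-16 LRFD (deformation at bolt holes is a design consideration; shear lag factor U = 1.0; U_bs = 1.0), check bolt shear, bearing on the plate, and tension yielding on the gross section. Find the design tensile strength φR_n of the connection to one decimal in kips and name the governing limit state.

26.1 kips (bearing governs)

Bolt shear: A_b = π(0.625)²/4 = 0.3068 in². φR_n = 0.75 × 84 × 0.3068 × 2 × 2 = 77.3 kips.
Bearing (0.25 in plate, F_u = 65 ksi): end bolts L_c = 0.875 − 0.6875/2 = 0.53125, R_n = min(1.2×0.53125×0.25×65, 2.4×0.625×0.25×65) = 10.359 kips/bolt; interior L_c = 1.9375 − 0.6875 = 1.25, R_n = 24.375 kips/bolt. φR_n = 0.75 × (1×10.359 + 1×24.375) = 26.1 kips.
Tension yield (gross): A_g = 4.625×0.25 = 1.1563 in². φR_n = 0.90 × 50 × 1.1563 = 52.0 kips.
Governing: min(77.3, 26.1, 52.0) = 26.1 kips → bearing.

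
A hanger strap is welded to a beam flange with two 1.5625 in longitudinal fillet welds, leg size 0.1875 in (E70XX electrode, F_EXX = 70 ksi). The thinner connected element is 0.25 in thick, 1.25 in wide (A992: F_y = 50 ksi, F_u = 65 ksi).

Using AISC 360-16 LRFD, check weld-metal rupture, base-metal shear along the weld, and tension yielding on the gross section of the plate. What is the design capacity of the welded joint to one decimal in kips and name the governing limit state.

Weld metal: throat = 0.707×0.1875 = 0.13256 in, L = 2×1.5625 = 3.125 in. φR_n = 0.75 × 0.6 × 70 × 0.13256 × 3.125 = 13.0 kips.
Base metal shear (0.25 in plate): yield φR_n = 1.0×0.6×50×0.25×3.125 = 23.4 kips; rupture φR_n = 0.75×0.6×65×0.25×3.125 = 22.9 kips; take 22.9 kips (rupture).
Tension yield (gross): A_g = 1.25×0.25 = 0.3125 in². φR_n = 0.90 × 50 × 0.3125 = 14.1 kips.
Governing: min(13.0, 22.9, 14.1) = 13.0 kips → weld metal.

13.0 kips (weld metal governs)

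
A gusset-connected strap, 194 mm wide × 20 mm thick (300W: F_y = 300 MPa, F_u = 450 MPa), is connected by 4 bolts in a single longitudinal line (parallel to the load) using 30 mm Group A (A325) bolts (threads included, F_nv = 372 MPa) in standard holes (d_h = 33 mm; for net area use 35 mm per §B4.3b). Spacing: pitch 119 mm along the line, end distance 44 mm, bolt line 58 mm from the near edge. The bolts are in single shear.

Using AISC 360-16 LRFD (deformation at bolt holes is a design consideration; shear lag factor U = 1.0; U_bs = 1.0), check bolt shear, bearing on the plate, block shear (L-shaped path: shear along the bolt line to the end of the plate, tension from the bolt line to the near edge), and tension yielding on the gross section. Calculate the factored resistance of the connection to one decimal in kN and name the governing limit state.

788.9 kN (bolt shear governs)

Bolt shear: A_b = π(30)²/4 = 706.86 mm². φR_n = 0.75 × 372 × 706.86 × 4 × 1 = 788.9 kN.
Bearing (20 mm plate, F_u = 450 MPa): end bolts L_c = 44 − 33/2 = 27.5, R_n = min(1.2×27.5×20×450, 2.4×30×20×450) = 297 kN/bolt; interior L_c = 119 − 33 = 86, R_n = 648 kN/bolt. φR_n = 0.75 × (1×297 + 3×648) = 1680.8 kN.
Block shear: shear path 1×[44+3×119] = 1×401 mm, A_gv = 8020, A_nv = 1×(401 − 3.5×35)×20 = 5570 mm²; tension to near edge: (58 − 0.5×35)×20 = 810 mm². R_n = min(0.6×450×5570, 0.6×300×8020) + 1.0×450×810 = min(1503.9, 1443.6) + 364.5 = 1808.1 kN. φR_n = 0.75 × 1808.1 = 1356.1 kN.
Tension yield (gross): A_g = 194×20 = 3880 mm². φR_n = 0.90 × 300 × 3880 = 1047.6 kN.
Governing: min(788.9, 1680.8, 1356.1, 1047.6) = 788.9 kN → bolt shear.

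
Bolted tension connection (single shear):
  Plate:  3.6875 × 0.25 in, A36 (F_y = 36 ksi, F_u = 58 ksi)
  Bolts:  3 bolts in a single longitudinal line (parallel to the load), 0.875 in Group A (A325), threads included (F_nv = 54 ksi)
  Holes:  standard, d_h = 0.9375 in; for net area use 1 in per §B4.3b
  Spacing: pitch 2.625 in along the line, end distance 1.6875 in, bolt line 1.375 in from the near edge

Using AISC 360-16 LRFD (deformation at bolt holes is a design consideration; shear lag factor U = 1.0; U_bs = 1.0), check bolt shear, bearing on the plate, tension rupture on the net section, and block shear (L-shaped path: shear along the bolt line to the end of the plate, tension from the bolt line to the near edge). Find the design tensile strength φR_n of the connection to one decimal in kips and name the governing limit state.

Bolt shear: A_b = π(0.875)²/4 = 0.60132 in². φR_n = 0.75 × 54 × 0.60132 × 3 × 1 = 73.1 kips.
Bearing (0.25 in plate, F_u = 58 ksi): end bolts L_c = 1.6875 − 0.9375/2 = 1.21875, R_n = min(1.2×1.21875×0.25×58, 2.4×0.875×0.25×58) = 21.206 kips/bolt; interior L_c = 2.625 − 0.9375 = 1.6875, R_n = 29.363 kips/bolt. φR_n = 0.75 × (1×21.206 + 2×29.363) = 59.9 kips.
Tension rupture (net): A_n = (3.6875 − 1×1)×0.25 = 0.67188 in² (U = 1.0, A_e = A_n). φR_n = 0.75 × 58 × 0.67188 = 29.2 kips.
Block shear: shear path 1×[1.6875+2×2.625] = 1×6.9375 in, A_gv = 1.7344, A_nv = 1×(6.9375 − 2.5×1)×0.25 = 1.1094 in²; tension to near edge: (1.375 − 0.5×1)×0.25 = 0.21875 in². R_n = min(0.6×58×1.1094, 0.6×36×1.7344) + 1.0×58×0.21875 = min(38.607, 37.463) + 12.688 = 50.151 kips. φR_n = 0.75 × 50.151 = 37.6 kips.
Governing: min(73.1, 59.9, 29.2, 37.6) = 29.2 kips → net-section rupture.

29.2 kips (net-section rupture governs)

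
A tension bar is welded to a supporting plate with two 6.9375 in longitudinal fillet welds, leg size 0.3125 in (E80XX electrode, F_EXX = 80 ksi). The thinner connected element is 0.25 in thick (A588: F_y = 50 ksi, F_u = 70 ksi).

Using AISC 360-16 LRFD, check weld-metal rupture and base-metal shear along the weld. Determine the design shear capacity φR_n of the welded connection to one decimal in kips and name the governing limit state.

Weld metal: throat = 0.707×0.3125 = 0.22094 in, L = 2×6.9375 = 13.875 in. φR_n = 0.75 × 0.6 × 80 × 0.22094 × 13.875 = 110.4 kips.
Base metal shear (0.25 in plate): yield φR_n = 1.0×0.6×50×0.25×13.875 = 104.1 kips; rupture φR_n = 0.75×0.6×70×0.25×13.875 = 109.3 kips; take 104.1 kips (yield).
Governing: min(110.4, 104.1) = 104.1 kips → base-metal shear.

104.1 kips (base-metal shear governs)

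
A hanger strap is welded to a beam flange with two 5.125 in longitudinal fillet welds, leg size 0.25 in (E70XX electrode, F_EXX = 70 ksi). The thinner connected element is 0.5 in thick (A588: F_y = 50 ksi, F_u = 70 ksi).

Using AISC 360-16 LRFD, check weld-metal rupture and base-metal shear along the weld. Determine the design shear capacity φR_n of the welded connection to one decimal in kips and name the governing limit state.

Weld metal: throat = 0.707×0.25 = 0.17675 in, L = 2×5.125 = 10.25 in. φR_n = 0.75 × 0.6 × 70 × 0.17675 × 10.25 = 57.1 kips.
Base metal shear (0.5 in plate): yield φR_n = 1.0×0.6×50×0.5×10.25 = 153.8 kips; rupture φR_n = 0.75×0.6×70×0.5×10.25 = 161.4 kips; take 153.8 kips (yield).
Governing: min(57.1, 153.8) = 57.1 kips → weld metal.

57.1 kips (weld metal governs)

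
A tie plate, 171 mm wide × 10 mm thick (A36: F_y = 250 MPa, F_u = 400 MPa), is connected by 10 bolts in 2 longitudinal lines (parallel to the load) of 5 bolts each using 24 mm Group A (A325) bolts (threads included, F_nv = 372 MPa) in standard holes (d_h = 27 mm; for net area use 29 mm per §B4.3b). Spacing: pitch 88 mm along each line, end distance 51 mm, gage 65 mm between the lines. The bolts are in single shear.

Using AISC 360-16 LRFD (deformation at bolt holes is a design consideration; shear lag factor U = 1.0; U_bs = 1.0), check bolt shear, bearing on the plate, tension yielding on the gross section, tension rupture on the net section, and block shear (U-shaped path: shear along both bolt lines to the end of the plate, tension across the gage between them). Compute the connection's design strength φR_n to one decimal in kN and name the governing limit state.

Bolt shear: A_b = π(24)²/4 = 452.39 mm². φR_n = 0.75 × 372 × 452.39 × 10 × 1 = 1262.2 kN.
Bearing (10 mm plate, F_u = 400 MPa): end bolts L_c = 51 − 27/2 = 37.5, R_n = min(1.2×37.5×10×400, 2.4×24×10×400) = 180 kN/bolt; interior L_c = 88 − 27 = 61, R_n = 230.4 kN/bolt. φR_n = 0.75 × (2×180 + 8×230.4) = 1652.4 kN.
Tension yield (gross): A_g = 171×10 = 1710 mm². φR_n = 0.90 × 250 × 1710 = 384.8 kN.
Tension rupture (net): A_n = (171 − 2×29)×10 = 1130 mm² (U = 1.0, A_e = A_n). φR_n = 0.75 × 400 × 1130 = 339.0 kN.
Block shear: shear path 2×[51+4×88] = 2×403 mm, A_gv = 8060, A_nv = 2×(403 − 4.5×29)×10 = 5450 mm²; tension across gage: (65 − 1×29)×10 = 360 mm². R_n = min(0.6×400×5450, 0.6×250×8060) + 1.0×400×360 = min(1308, 1209) + 144 = 1353 kN. φR_n = 0.75 × 1353 = 1014.8 kN.
Governing: min(1262.2, 1652.4, 384.8, 339.0, 1014.8) = 339.0 kN → net-section rupture.

339.0 kN (net-section rupture governs)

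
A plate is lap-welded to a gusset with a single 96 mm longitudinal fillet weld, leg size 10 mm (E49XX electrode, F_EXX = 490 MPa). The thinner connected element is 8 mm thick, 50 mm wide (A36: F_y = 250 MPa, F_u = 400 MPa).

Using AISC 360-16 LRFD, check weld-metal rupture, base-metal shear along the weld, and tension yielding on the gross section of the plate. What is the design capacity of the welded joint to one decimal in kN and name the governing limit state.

90.0 kN (gross-section yield governs)

Weld metal: throat = 0.707×10 = 7.07 mm, L = 96 mm. φR_n = 0.75 × 0.6 × 490 × 7.07 × 96 = 149.7 kN.
Base metal shear (8 mm plate): yield φR_n = 1.0×0.6×250×8×96 = 115.2 kN; rupture φR_n = 0.75×0.6×400×8×96 = 138.2 kN; take 115.2 kN (yield).
Tension yield (gross): A_g = 50×8 = 400 mm². φR_n = 0.90 × 250 × 400 = 90.0 kN.
Governing: min(149.7, 115.2, 90.0) = 90.0 kN → gross-section yield.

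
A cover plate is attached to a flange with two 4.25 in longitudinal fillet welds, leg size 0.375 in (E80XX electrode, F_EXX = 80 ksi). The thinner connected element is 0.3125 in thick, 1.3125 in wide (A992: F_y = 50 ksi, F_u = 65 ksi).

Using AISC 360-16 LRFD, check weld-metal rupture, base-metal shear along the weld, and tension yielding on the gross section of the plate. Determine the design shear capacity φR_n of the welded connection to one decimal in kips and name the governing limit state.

Weld metal: throat = 0.707×0.375 = 0.26513 in, L = 2×4.25 = 8.5 in. φR_n = 0.75 × 0.6 × 80 × 0.26513 × 8.5 = 81.1 kips.
Base metal shear (0.3125 in plate): yield φR_n = 1.0×0.6×50×0.3125×8.5 = 79.7 kips; rupture φR_n = 0.75×0.6×65×0.3125×8.5 = 77.7 kips; take 77.7 kips (rupture).
Tension yield (gross): A_g = 1.3125×0.3125 = 0.41016 in². φR_n = 0.90 × 50 × 0.41016 = 18.5 kips.
Governing: min(81.1, 77.7, 18.5) = 18.5 kips → gross-section yield.

18.5 kips (gross-section yield governs)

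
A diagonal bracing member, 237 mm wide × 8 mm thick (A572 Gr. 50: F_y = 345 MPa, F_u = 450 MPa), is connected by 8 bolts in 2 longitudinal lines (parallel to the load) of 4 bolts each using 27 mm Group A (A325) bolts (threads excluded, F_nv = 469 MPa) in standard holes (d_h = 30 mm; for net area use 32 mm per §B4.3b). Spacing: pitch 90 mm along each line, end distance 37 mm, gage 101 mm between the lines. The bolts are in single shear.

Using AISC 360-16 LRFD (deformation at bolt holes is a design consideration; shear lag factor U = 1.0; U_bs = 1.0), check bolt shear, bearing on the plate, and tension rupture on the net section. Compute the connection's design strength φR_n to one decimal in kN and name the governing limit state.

Bolt shear: A_b = π(27)²/4 = 572.56 mm². φR_n = 0.75 × 469 × 572.56 × 8 × 1 = 1611.2 kN.
Bearing (8 mm plate, F_u = 450 MPa): end bolts L_c = 37 − 30/2 = 22, R_n = min(1.2×22×8×450, 2.4×27×8×450) = 95.04 kN/bolt; interior L_c = 90 − 30 = 60, R_n = 233.28 kN/bolt. φR_n = 0.75 × (2×95.04 + 6×233.28) = 1192.3 kN.
Tension rupture (net): A_n = (237 − 2×32)×8 = 1384 mm² (U = 1.0, A_e = A_n). φR_n = 0.75 × 450 × 1384 = 467.1 kN.
Governing: min(1611.2, 1192.3, 467.1) = 467.1 kN → net-section rupture.

467.1 kN (net-section rupture governs)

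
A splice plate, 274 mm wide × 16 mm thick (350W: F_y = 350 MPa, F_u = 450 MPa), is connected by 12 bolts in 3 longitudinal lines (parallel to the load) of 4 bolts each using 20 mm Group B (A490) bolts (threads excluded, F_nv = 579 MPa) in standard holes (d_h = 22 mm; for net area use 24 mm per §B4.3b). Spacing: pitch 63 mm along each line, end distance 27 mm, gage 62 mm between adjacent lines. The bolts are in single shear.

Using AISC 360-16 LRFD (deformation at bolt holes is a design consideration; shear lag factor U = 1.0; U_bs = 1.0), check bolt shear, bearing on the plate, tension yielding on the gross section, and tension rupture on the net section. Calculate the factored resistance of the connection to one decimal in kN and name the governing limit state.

Bolt shear: A_b = π(20)²/4 = 314.16 mm². φR_n = 0.75 × 579 × 314.16 × 12 × 1 = 1637.1 kN.
Bearing (16 mm plate, F_u = 450 MPa): end bolts L_c = 27 − 22/2 = 16, R_n = min(1.2×16×16×450, 2.4×20×16×450) = 138.24 kN/bolt; interior L_c = 63 − 22 = 41, R_n = 345.6 kN/bolt. φR_n = 0.75 × (3×138.24 + 9×345.6) = 2643.8 kN.
Tension yield (gross): A_g = 274×16 = 4384 mm². φR_n = 0.90 × 350 × 4384 = 1381.0 kN.
Tension rupture (net): A_n = (274 − 3×24)×16 = 3232 mm² (U = 1.0, A_e = A_n). φR_n = 0.75 × 450 × 3232 = 1090.8 kN.
Governing: min(1637.1, 2643.8, 1381.0, 1090.8) = 1090.8 kN → net-section rupture.

1090.8 kN (net-section rupture governs)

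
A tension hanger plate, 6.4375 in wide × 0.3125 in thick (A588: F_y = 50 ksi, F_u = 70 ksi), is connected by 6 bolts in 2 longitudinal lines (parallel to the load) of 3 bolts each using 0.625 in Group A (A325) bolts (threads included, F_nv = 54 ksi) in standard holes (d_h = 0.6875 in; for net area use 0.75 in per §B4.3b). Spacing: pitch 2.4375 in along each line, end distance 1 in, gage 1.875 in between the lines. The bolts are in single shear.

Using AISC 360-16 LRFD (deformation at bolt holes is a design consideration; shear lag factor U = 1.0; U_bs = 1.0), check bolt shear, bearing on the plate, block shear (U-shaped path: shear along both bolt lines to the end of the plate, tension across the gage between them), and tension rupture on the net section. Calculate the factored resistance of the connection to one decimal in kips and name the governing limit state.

Bolt shear: A_b = π(0.625)²/4 = 0.3068 in². φR_n = 0.75 × 54 × 0.3068 × 6 × 1 = 74.6 kips.
Bearing (0.3125 in plate, F_u = 70 ksi): end bolts L_c = 1 − 0.6875/2 = 0.65625, R_n = min(1.2×0.65625×0.3125×70, 2.4×0.625×0.3125×70) = 17.227 kips/bolt; interior L_c = 2.4375 − 0.6875 = 1.75, R_n = 32.813 kips/bolt. φR_n = 0.75 × (2×17.227 + 4×32.813) = 124.3 kips.
Block shear: shear path 2×[1+2×2.4375] = 2×5.875 in, A_gv = 3.6719, A_nv = 2×(5.875 − 2.5×0.75)×0.3125 = 2.5 in²; tension across gage: (1.875 − 1×0.75)×0.3125 = 0.35156 in². R_n = min(0.6×70×2.5, 0.6×50×3.6719) + 1.0×70×0.35156 = min(105, 110.16) + 24.609 = 129.61 kips. φR_n = 0.75 × 129.61 = 97.2 kips.
Tension rupture (net): A_n = (6.4375 − 2×0.75)×0.3125 = 1.543 in² (U = 1.0, A_e = A_n). φR_n = 0.75 × 70 × 1.543 = 81.0 kips.
Governing: min(74.6, 124.3, 97.2, 81.0) = 74.6 kips → bolt shear.

74.6 kips (bolt shear governs)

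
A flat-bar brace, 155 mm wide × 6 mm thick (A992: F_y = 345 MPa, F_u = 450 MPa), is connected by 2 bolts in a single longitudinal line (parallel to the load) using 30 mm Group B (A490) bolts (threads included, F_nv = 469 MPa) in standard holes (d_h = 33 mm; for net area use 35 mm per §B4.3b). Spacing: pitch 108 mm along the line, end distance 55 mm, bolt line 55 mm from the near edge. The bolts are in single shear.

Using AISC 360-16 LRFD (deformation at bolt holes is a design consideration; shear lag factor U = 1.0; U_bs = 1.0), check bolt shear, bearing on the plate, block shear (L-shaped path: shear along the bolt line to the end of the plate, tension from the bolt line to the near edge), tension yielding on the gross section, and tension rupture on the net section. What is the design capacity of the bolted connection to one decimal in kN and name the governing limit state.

Bolt shear: A_b = π(30)²/4 = 706.86 mm². φR_n = 0.75 × 469 × 706.86 × 2 × 1 = 497.3 kN.
Bearing (6 mm plate, F_u = 450 MPa): end bolts L_c = 55 − 33/2 = 38.5, R_n = min(1.2×38.5×6×450, 2.4×30×6×450) = 124.74 kN/bolt; interior L_c = 108 − 33 = 75, R_n = 194.4 kN/bolt. φR_n = 0.75 × (1×124.74 + 1×194.4) = 239.4 kN.
Block shear: shear path 1×[55+1×108] = 1×163 mm, A_gv = 978, A_nv = 1×(163 − 1.5×35)×6 = 663 mm²; tension to near edge: (55 − 0.5×35)×6 = 225 mm². R_n = min(0.6×450×663, 0.6×345×978) + 1.0×450×225 = min(179.01, 202.45) + 101.25 = 280.26 kN. φR_n = 0.75 × 280.26 = 210.2 kN.
Tension yield (gross): A_g = 155×6 = 930 mm². φR_n = 0.90 × 345 × 930 = 288.8 kN.
Tension rupture (net): A_n = (155 − 1×35)×6 = 720 mm² (U = 1.0, A_e = A_n). φR_n = 0.75 × 450 × 720 = 243.0 kN.
Governing: min(497.3, 239.4, 210.2, 288.8, 243.0) = 210.2 kN → block shear.

210.2 kN (block shear governs)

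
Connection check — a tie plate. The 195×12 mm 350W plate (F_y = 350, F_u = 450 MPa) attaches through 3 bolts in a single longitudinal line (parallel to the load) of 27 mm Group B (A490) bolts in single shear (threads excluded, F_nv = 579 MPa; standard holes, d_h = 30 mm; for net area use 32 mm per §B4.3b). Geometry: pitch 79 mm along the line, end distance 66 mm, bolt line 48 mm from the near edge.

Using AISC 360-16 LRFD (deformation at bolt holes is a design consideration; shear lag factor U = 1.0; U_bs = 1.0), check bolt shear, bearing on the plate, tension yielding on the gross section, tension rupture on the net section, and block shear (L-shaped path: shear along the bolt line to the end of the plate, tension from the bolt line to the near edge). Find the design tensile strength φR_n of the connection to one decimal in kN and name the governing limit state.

479.5 kN (block shear governs)

Bolt shear: A_b = π(27)²/4 = 572.56 mm². φR_n = 0.75 × 579 × 572.56 × 3 × 1 = 745.9 kN.
Bearing (12 mm plate, F_u = 450 MPa): end bolts L_c = 66 − 30/2 = 51, R_n = min(1.2×51×12×450, 2.4×27×12×450) = 330.48 kN/bolt; interior L_c = 79 − 30 = 49, R_n = 317.52 kN/bolt. φR_n = 0.75 × (1×330.48 + 2×317.52) = 724.1 kN.
Tension yield (gross): A_g = 195×12 = 2340 mm². φR_n = 0.90 × 350 × 2340 = 737.1 kN.
Tension rupture (net): A_n = (195 − 1×32)×12 = 1956 mm² (U = 1.0, A_e = A_n). φR_n = 0.75 × 450 × 1956 = 660.2 kN.
Block shear: shear path 1×[66+2×79] = 1×224 mm, A_gv = 2688, A_nv = 1×(224 − 2.5×32)×12 = 1728 mm²; tension to near edge: (48 − 0.5×32)×12 = 384 mm². R_n = min(0.6×450×1728, 0.6×350×2688) + 1.0×450×384 = min(466.56, 564.48) + 172.8 = 639.36 kN. φR_n = 0.75 × 639.36 = 479.5 kN.
Governing: min(745.9, 724.1, 737.1, 660.2, 479.5) = 479.5 kN → block shear.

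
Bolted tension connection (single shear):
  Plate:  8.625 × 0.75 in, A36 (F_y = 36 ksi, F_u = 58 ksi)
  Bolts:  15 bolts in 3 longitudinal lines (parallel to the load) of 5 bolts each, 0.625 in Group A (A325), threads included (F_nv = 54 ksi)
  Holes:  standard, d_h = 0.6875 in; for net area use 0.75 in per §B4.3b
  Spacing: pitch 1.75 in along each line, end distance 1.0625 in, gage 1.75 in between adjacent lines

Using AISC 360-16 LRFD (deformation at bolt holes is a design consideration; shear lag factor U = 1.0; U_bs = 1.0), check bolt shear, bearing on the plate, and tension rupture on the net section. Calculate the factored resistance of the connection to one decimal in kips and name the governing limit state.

186.4 kips (bolt shear governs)

Bolt shear: A_b = π(0.625)²/4 = 0.3068 in². φR_n = 0.75 × 54 × 0.3068 × 15 × 1 = 186.4 kips.
Bearing (0.75 in plate, F_u = 58 ksi): end bolts L_c = 1.0625 − 0.6875/2 = 0.71875, R_n = min(1.2×0.71875×0.75×58, 2.4×0.625×0.75×58) = 37.519 kips/bolt; interior L_c = 1.75 − 0.6875 = 1.0625, R_n = 55.463 kips/bolt. φR_n = 0.75 × (3×37.519 + 12×55.463) = 583.6 kips.
Tension rupture (net): A_n = (8.625 − 3×0.75)×0.75 = 4.7813 in² (U = 1.0, A_e = A_n). φR_n = 0.75 × 58 × 4.7813 = 208.0 kips.
Governing: min(186.4, 583.6, 208.0) = 186.4 kips → bolt shear.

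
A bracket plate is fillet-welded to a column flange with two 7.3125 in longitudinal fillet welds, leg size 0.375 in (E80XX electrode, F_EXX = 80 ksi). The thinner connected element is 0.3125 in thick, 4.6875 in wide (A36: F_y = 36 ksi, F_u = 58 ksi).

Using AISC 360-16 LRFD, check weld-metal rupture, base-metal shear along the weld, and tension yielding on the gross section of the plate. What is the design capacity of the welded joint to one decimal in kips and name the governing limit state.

Weld metal: throat = 0.707×0.375 = 0.26513 in, L = 2×7.3125 = 14.625 in. φR_n = 0.75 × 0.6 × 80 × 0.26513 × 14.625 = 139.6 kips.
Base metal shear (0.3125 in plate): yield φR_n = 1.0×0.6×36×0.3125×14.625 = 98.7 kips; rupture φR_n = 0.75×0.6×58×0.3125×14.625 = 119.3 kips; take 98.7 kips (yield).
Tension yield (gross): A_g = 4.6875×0.3125 = 1.4648 in². φR_n = 0.90 × 36 × 1.4648 = 47.5 kips.
Governing: min(139.6, 98.7, 47.5) = 47.5 kips → gross-section yield.

47.5 kips (gross-section yield governs)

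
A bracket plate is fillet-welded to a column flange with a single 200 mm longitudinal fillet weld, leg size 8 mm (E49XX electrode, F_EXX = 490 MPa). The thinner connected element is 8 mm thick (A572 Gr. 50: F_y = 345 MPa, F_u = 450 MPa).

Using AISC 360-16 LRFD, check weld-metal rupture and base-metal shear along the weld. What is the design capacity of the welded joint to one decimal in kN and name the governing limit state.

Weld metal: throat = 0.707×8 = 5.656 mm, L = 200 mm. φR_n = 0.75 × 0.6 × 490 × 5.656 × 200 = 249.4 kN.
Base metal shear (8 mm plate): yield φR_n = 1.0×0.6×345×8×200 = 331.2 kN; rupture φR_n = 0.75×0.6×450×8×200 = 324.0 kN; take 324.0 kN (rupture).
Governing: min(249.4, 324.0) = 249.4 kN → weld metal.

249.4 kN (weld metal governs)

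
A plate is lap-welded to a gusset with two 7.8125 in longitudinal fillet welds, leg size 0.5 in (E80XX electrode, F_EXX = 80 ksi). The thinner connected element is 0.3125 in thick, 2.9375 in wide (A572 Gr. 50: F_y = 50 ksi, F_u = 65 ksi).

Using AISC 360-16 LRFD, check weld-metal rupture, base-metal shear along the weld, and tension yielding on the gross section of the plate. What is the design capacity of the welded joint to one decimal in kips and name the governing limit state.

41.3 kips (gross-section yield governs)

Weld metal: throat = 0.707×0.5 = 0.3535 in, L = 2×7.8125 = 15.625 in. φR_n = 0.75 × 0.6 × 80 × 0.3535 × 15.625 = 198.8 kips.
Base metal shear (0.3125 in plate): yield φR_n = 1.0×0.6×50×0.3125×15.625 = 146.5 kips; rupture φR_n = 0.75×0.6×65×0.3125×15.625 = 142.8 kips; take 142.8 kips (rupture).
Tension yield (gross): A_g = 2.9375×0.3125 = 0.91797 in². φR_n = 0.90 × 50 × 0.91797 = 41.3 kips.
Governing: min(198.8, 142.8, 41.3) = 41.3 kips → gross-section yield.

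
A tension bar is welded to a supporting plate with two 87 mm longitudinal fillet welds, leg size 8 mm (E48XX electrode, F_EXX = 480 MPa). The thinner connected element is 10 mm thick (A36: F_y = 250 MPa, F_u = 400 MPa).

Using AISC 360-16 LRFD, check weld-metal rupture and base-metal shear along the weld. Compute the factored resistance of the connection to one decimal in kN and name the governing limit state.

212.6 kN (weld metal governs)

Weld metal: throat = 0.707×8 = 5.656 mm, L = 2×87 = 174 mm. φR_n = 0.75 × 0.6 × 480 × 5.656 × 174 = 212.6 kN.
Base metal shear (10 mm plate): yield φR_n = 1.0×0.6×250×10×174 = 261.0 kN; rupture φR_n = 0.75×0.6×400×10×174 = 313.2 kN; take 261.0 kN (yield).
Governing: min(212.6, 261.0) = 212.6 kN → weld metal.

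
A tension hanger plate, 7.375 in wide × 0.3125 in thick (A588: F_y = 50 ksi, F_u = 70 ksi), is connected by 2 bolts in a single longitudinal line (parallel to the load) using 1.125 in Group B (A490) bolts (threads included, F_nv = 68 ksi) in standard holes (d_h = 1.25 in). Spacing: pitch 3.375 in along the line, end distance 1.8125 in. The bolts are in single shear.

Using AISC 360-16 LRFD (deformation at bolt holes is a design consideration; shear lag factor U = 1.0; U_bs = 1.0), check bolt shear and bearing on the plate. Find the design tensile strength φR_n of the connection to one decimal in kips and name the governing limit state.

65.2 kips (bearing governs)

Bolt shear: A_b = π(1.125)²/4 = 0.99402 in². φR_n = 0.75 × 68 × 0.99402 × 2 × 1 = 101.4 kips.
Bearing (0.3125 in plate, F_u = 70 ksi): end bolts L_c = 1.8125 − 1.25/2 = 1.1875, R_n = min(1.2×1.1875×0.3125×70, 2.4×1.125×0.3125×70) = 31.172 kips/bolt; interior L_c = 3.375 − 1.25 = 2.125, R_n = 55.781 kips/bolt. φR_n = 0.75 × (1×31.172 + 1×55.781) = 65.2 kips.
Governing: min(101.4, 65.2) = 65.2 kips → bearing.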